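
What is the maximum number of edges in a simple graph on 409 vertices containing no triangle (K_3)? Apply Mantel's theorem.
ex(409, K_3) = ⌊409^2/4⌋ = 41820

Mantel (1907): a triangle-free graph on n vertices has at most ⌊n^2/4⌋ edges, with equality for the complete bipartite graph K_{⌊n/2⌋, ⌈n/2⌉}. For n = 409: ⌊409^2/4⌋ = ⌊167281/4⌋ = 41820. The extremal graph is K_{204, 205}, which has 204·205 = 41820 edges.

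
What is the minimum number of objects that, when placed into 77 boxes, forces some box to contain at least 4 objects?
n = (4 − 1)·77 + 1 = 232

By the generalised pigeonhole principle, to guarantee some box contains ≥ r objects we need more than (r − 1) · k objects total. Threshold: n = (r − 1) · k + 1. With r = 4 and k = 77: n = 3 · 77 + 1 = 231 + 1 = 232. For n = 231 = 3 · 77, we can put exactly 3 objects in every box, avoiding 4 in any single one — so 232 is tight.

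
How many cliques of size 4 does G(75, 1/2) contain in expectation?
E[# K_4] = C(75, 4) · (1/2)^C(4, 2) = 1215450 / 2^6 = 607725/32 = 18991.40625

For each 4-subset S of vertices (there are C(75, 4) = 1215450 such S), let X_S = 1 if S induces a K_4 (all C(4, 2) = 6 edges present). Then P(X_S = 1) = (1/2)^6 = 1/64. By linearity of expectation, E[# K_4] = C(75, 4) · (1/2)^6 = 1215450 / 64 = 607725/32 = 18991.40625.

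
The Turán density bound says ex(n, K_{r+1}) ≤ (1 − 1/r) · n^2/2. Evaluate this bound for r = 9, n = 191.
Turán density bound = (8/9) · 191^2/2 = 145924/9 ≈ 16213.7778

Turán's theorem: ex(n, K_{r+1}) is achieved by the complete r-partite Turán graph T(n, r) with parts as balanced as possible, and is at most (1 − 1/r) · n^2/2. For r = 9, n = 191: the density bound is (8/9) · 36481/2 = 145924/9 ≈ 16213.7778. The integer-valued extremum is e(T(191, 9)) = 16213, which is strictly less than the density bound 145924/9 since 9 ∤ 191 (the parts of T(191, 9) cannot all be equal).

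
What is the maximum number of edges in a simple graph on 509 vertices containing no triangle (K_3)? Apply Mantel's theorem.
ex(509, K_3) = ⌊509^2/4⌋ = 64770

Mantel (1907): a triangle-free graph on n vertices has at most ⌊n^2/4⌋ edges, with equality for the complete bipartite graph K_{⌊n/2⌋, ⌈n/2⌉}. For n = 509: ⌊509^2/4⌋ = ⌊259081/4⌋ = 64770. The extremal graph is K_{254, 255}, which has 254·255 = 64770 edges.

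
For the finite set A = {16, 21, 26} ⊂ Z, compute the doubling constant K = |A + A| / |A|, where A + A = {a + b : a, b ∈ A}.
K = |A + A| / |A| = 5/3

Enumerate A + A = {a + b : a, b ∈ A}. With |A| = 3, there are |A|^2 = 9 ordered sum pairs; collecting distinct values, A + A = {32, 37, 42, 47, 52}, so |A + A| = 5. Thus K = 5/3. Here |A + A| = 2|A| − 1 = 5, the minimum possible — so K = 5/3 is minimal, which holds iff A is an arithmetic progression.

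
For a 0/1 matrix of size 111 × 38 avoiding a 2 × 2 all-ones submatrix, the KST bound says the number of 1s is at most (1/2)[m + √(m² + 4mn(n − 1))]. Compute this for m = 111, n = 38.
z(111, 38; 2, 2) ≤ (1/2)[111 + √(111² + 4·111·38·37)] = (1/2)[111 + √636585] = 454.4314

Kővári–Sós–Turán: let r_1, ..., r_111 be the row sums and z = Σ r_i the total number of 1s. Each pair of columns can share at most one row with both entries 1 (else a 2×2 all-ones block appears), so Σ_i C(r_i, 2) ≤ C(38, 2) = 703. By convexity Σ_i C(r_i, 2) ≥ 111·C(z/111, 2) = z(z − 111)/(2·111), giving z² − 111z − 111·38·37 ≤ 0 and hence z ≤ (1/2)[111 + √(12321 + 4·156066)] = (1/2)[111 + √636585] ≈ (1/2)(111 + 797.8628) = 454.4314.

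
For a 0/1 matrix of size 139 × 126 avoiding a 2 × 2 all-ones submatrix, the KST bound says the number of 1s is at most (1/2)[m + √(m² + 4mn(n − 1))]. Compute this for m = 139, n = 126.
z(139, 126; 2, 2) ≤ (1/2)[139 + √(139² + 4·139·126·125)] = (1/2)[139 + √8776321] = 1550.7428

Kővári–Sós–Turán: let r_1, ..., r_139 be the row sums and z = Σ r_i the total number of 1s. Each pair of columns can share at most one row with both entries 1 (else a 2×2 all-ones block appears), so Σ_i C(r_i, 2) ≤ C(126, 2) = 7875. By convexity Σ_i C(r_i, 2) ≥ 139·C(z/139, 2) = z(z − 139)/(2·139), giving z² − 139z − 139·126·125 ≤ 0 and hence z ≤ (1/2)[139 + √(19321 + 4·2189250)] = (1/2)[139 + √8776321] ≈ (1/2)(139 + 2962.4856) = 1550.7428.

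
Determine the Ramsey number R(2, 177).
R(2, 177) = 177

R(2, k) = k for all k ≥ 2: in a 2-colouring of K_k, either some edge is red (a red K_2) or all edges are blue (a blue K_k). And K_{176} coloured all-blue has no blue K_177, so R(2, 177) > 176. Hence R(2, 177) = 177.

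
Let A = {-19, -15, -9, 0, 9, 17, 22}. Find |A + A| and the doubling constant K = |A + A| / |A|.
K = |A + A| / |A| = 27/7

Enumerate A + A = {a + b : a, b ∈ A}. With |A| = 7, there are |A|^2 = 49 ordered sum pairs; collecting distinct values, A + A = {-38, -34, -30, -28, -24, -19, -18, -15, -10, -9, -6, -2, 0, 2, 3, 7, 8, 9, 13, 17, 18, 22, 26, 31, 34, 39, 44}, so |A + A| = 27. Thus K = 27/7. For comparison, the minimum possible |A + A| over all 7-element sets is 2·7 − 1 = 13 (so min K = 13/7), attained only by arithmetic progressions.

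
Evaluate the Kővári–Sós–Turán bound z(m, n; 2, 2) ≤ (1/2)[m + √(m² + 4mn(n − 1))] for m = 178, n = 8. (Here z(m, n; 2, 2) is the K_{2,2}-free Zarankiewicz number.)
z(178, 8; 2, 2) ≤ (1/2)[178 + √(178² + 4·178·8·7)] = (1/2)[178 + √71556] = 222.7498

Kővári–Sós–Turán: let r_1, ..., r_178 be the row sums and z = Σ r_i the total number of 1s. Each pair of columns can share at most one row with both entries 1 (else a 2×2 all-ones block appears), so Σ_i C(r_i, 2) ≤ C(8, 2) = 28. By convexity Σ_i C(r_i, 2) ≥ 178·C(z/178, 2) = z(z − 178)/(2·178), giving z² − 178z − 178·8·7 ≤ 0 and hence z ≤ (1/2)[178 + √(31684 + 4·9968)] = (1/2)[178 + √71556] ≈ (1/2)(178 + 267.4995) = 222.7498.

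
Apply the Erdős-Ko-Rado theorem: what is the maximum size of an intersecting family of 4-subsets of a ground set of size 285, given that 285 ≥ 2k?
max |F| = C(284, 3) = 3777484

Erdős-Ko-Rado (1961): when n ≥ 2k, max |F| = C(n−1, k−1). The bound is attained by the star {A : i ∈ A} for any fixed i ∈ [n]. Here C(285−1, 4−1) = C(284, 3) = 3777484.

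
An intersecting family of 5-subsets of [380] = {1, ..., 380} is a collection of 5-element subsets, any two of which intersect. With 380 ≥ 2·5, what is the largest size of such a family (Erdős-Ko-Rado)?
max |F| = C(379, 4) = 846153126

Erdős-Ko-Rado (1961): when n ≥ 2k, max |F| = C(n−1, k−1). The bound is attained by the star {A : i ∈ A} for any fixed i ∈ [n]. Here C(380−1, 5−1) = C(379, 4) = 846153126.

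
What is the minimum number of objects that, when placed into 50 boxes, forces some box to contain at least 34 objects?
n = (34 − 1)·50 + 1 = 1651

By the generalised pigeonhole principle, to guarantee some box contains ≥ r objects we need more than (r − 1) · k objects total. Threshold: n = (r − 1) · k + 1. With r = 34 and k = 50: n = 33 · 50 + 1 = 1650 + 1 = 1651. For n = 1650 = 33 · 50, we can put exactly 33 objects in every box, avoiding 34 in any single one — so 1651 is tight.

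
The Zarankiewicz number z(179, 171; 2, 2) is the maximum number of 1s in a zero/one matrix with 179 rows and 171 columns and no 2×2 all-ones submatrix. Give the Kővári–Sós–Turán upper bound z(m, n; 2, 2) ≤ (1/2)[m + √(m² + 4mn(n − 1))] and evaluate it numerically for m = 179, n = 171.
z(179, 171; 2, 2) ≤ (1/2)[179 + √(179² + 4·179·171·170)] = (1/2)[179 + √20846161] = 2372.3798

Kővári–Sós–Turán: let r_1, ..., r_179 be the row sums and z = Σ r_i the total number of 1s. Each pair of columns can share at most one row with both entries 1 (else a 2×2 all-ones block appears), so Σ_i C(r_i, 2) ≤ C(171, 2) = 14535. By convexity Σ_i C(r_i, 2) ≥ 179·C(z/179, 2) = z(z − 179)/(2·179), giving z² − 179z − 179·171·170 ≤ 0 and hence z ≤ (1/2)[179 + √(32041 + 4·5203530)] = (1/2)[179 + √20846161] ≈ (1/2)(179 + 4565.7596) = 2372.3798.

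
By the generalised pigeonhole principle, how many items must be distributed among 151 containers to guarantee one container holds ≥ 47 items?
n = (47 − 1)·151 + 1 = 6947

By the generalised pigeonhole principle, to guarantee some box contains ≥ r objects we need more than (r − 1) · k objects total. Threshold: n = (r − 1) · k + 1. With r = 47 and k = 151: n = 46 · 151 + 1 = 6946 + 1 = 6947. For n = 6946 = 46 · 151, we can put exactly 46 objects in every box, avoiding 47 in any single one — so 6947 is tight.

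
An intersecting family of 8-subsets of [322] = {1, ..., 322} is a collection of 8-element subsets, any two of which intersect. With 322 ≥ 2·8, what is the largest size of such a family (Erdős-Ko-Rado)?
max |F| = C(321, 7) = 65237780314080

Erdős-Ko-Rado (1961): when n ≥ 2k, max |F| = C(n−1, k−1). The bound is attained by the star {A : i ∈ A} for any fixed i ∈ [n]. Here C(322−1, 8−1) = C(321, 7) = 65237780314080.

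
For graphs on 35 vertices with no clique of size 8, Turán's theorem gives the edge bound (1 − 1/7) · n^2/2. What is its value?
Turán density bound = (6/7) · 35^2/2 = 525

Turán's theorem: ex(n, K_{r+1}) is achieved by the complete r-partite Turán graph T(n, r) with parts as balanced as possible, and is at most (1 − 1/r) · n^2/2. For r = 7, n = 35: the density bound is (6/7) · 1225/2 = 525. Since 7 ∣ 35, the Turán graph T(35, 7) has parts of equal size 5, and its edge count e(T(35, 7)) = 525 attains the density bound exactly.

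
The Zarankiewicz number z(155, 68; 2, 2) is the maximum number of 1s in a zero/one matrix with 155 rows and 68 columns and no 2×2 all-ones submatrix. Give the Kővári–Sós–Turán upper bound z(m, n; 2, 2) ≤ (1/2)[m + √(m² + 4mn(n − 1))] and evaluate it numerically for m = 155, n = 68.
z(155, 68; 2, 2) ≤ (1/2)[155 + √(155² + 4·155·68·67)] = (1/2)[155 + √2848745] = 921.4113

Kővári–Sós–Turán: let r_1, ..., r_155 be the row sums and z = Σ r_i the total number of 1s. Each pair of columns can share at most one row with both entries 1 (else a 2×2 all-ones block appears), so Σ_i C(r_i, 2) ≤ C(68, 2) = 2278. By convexity Σ_i C(r_i, 2) ≥ 155·C(z/155, 2) = z(z − 155)/(2·155), giving z² − 155z − 155·68·67 ≤ 0 and hence z ≤ (1/2)[155 + √(24025 + 4·706180)] = (1/2)[155 + √2848745] ≈ (1/2)(155 + 1687.8226) = 921.4113.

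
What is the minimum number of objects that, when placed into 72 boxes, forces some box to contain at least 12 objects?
n = (12 − 1)·72 + 1 = 793

By the generalised pigeonhole principle, to guarantee some box contains ≥ r objects we need more than (r − 1) · k objects total. Threshold: n = (r − 1) · k + 1. With r = 12 and k = 72: n = 11 · 72 + 1 = 792 + 1 = 793. For n = 792 = 11 · 72, we can put exactly 11 objects in every box, avoiding 12 in any single one — so 793 is tight.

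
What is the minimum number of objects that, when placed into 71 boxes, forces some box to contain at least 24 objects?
n = (24 − 1)·71 + 1 = 1634

By the generalised pigeonhole principle, to guarantee some box contains ≥ r objects we need more than (r − 1) · k objects total. Threshold: n = (r − 1) · k + 1. With r = 24 and k = 71: n = 23 · 71 + 1 = 1633 + 1 = 1634. For n = 1633 = 23 · 71, we can put exactly 23 objects in every box, avoiding 24 in any single one — so 1634 is tight.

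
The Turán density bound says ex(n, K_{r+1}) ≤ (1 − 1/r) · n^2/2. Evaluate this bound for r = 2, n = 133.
Turán density bound = (1/2) · 133^2/2 = 17689/4 ≈ 4422.25

Turán's theorem: ex(n, K_{r+1}) is achieved by the complete r-partite Turán graph T(n, r) with parts as balanced as possible, and is at most (1 − 1/r) · n^2/2. For r = 2, n = 133: the density bound is (1/2) · 17689/2 = 17689/4 ≈ 4422.25. The integer-valued extremum is e(T(133, 2)) = 4422, which is strictly less than the density bound 17689/4 since 2 ∤ 133 (the parts of T(133, 2) cannot all be equal).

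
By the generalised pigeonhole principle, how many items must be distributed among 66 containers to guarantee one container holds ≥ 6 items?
n = (6 − 1)·66 + 1 = 331

By the generalised pigeonhole principle, to guarantee some box contains ≥ r objects we need more than (r − 1) · k objects total. Threshold: n = (r − 1) · k + 1. With r = 6 and k = 66: n = 5 · 66 + 1 = 330 + 1 = 331. For n = 330 = 5 · 66, we can put exactly 5 objects in every box, avoiding 6 in any single one — so 331 is tight.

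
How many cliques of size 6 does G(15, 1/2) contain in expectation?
E[# K_6] = C(15, 6) · (1/2)^C(6, 2) = 5005 / 2^15 ≈ 0.152740

For each 6-subset S of vertices (there are C(15, 6) = 5005 such S), let X_S = 1 if S induces a K_6 (all C(6, 2) = 15 edges present). Then P(X_S = 1) = (1/2)^15 = 1/32768. By linearity of expectation, E[# K_6] = C(15, 6) · (1/2)^15 = 5005 / 32768 ≈ 0.152740.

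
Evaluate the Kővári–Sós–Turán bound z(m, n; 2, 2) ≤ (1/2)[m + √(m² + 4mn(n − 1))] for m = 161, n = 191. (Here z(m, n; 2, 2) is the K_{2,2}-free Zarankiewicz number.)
z(161, 191; 2, 2) ≤ (1/2)[161 + √(161² + 4·161·191·190)] = (1/2)[161 + √23396681] = 2499.0058

Kővári–Sós–Turán: let r_1, ..., r_161 be the row sums and z = Σ r_i the total number of 1s. Each pair of columns can share at most one row with both entries 1 (else a 2×2 all-ones block appears), so Σ_i C(r_i, 2) ≤ C(191, 2) = 18145. By convexity Σ_i C(r_i, 2) ≥ 161·C(z/161, 2) = z(z − 161)/(2·161), giving z² − 161z − 161·191·190 ≤ 0 and hence z ≤ (1/2)[161 + √(25921 + 4·5842690)] = (1/2)[161 + √23396681] ≈ (1/2)(161 + 4837.0116) = 2499.0058.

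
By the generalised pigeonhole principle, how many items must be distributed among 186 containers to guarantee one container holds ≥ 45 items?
n = (45 − 1)·186 + 1 = 8185

By the generalised pigeonhole principle, to guarantee some box contains ≥ r objects we need more than (r − 1) · k objects total. Threshold: n = (r − 1) · k + 1. With r = 45 and k = 186: n = 44 · 186 + 1 = 8184 + 1 = 8185. For n = 8184 = 44 · 186, we can put exactly 44 objects in every box, avoiding 45 in any single one — so 8185 is tight.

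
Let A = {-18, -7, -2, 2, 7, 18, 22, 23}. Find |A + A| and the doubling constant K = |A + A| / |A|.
K = |A + A| / |A| = 29/8

Enumerate A + A = {a + b : a, b ∈ A}. With |A| = 8, there are |A|^2 = 64 ordered sum pairs; collecting distinct values, A + A = {-36, -25, -20, -16, -14, -11, -9, -5, -4, 0, 4, 5, 9, 11, 14, 15, 16, 20, 21, 24, 25, 29, 30, 36, 40, 41, 44, 45, 46}, so |A + A| = 29. Thus K = 29/8. For comparison, the minimum possible |A + A| over all 8-element sets is 2·8 − 1 = 15 (so min K = 15/8), attained only by arithmetic progressions.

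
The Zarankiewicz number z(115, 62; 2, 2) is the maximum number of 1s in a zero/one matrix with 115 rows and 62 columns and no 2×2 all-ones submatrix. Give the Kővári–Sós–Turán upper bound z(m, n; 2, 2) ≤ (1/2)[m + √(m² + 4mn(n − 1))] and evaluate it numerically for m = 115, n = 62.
z(115, 62; 2, 2) ≤ (1/2)[115 + √(115² + 4·115·62·61)] = (1/2)[115 + √1752945] = 719.4941

Kővári–Sós–Turán: let r_1, ..., r_115 be the row sums and z = Σ r_i the total number of 1s. Each pair of columns can share at most one row with both entries 1 (else a 2×2 all-ones block appears), so Σ_i C(r_i, 2) ≤ C(62, 2) = 1891. By convexity Σ_i C(r_i, 2) ≥ 115·C(z/115, 2) = z(z − 115)/(2·115), giving z² − 115z − 115·62·61 ≤ 0 and hence z ≤ (1/2)[115 + √(13225 + 4·434930)] = (1/2)[115 + √1752945] ≈ (1/2)(115 + 1323.9883) = 719.4941.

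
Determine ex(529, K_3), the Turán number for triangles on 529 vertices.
ex(529, K_3) = ⌊529^2/4⌋ = 69960

Mantel (1907): a triangle-free graph on n vertices has at most ⌊n^2/4⌋ edges, with equality for the complete bipartite graph K_{⌊n/2⌋, ⌈n/2⌉}. For n = 529: ⌊529^2/4⌋ = ⌊279841/4⌋ = 69960. The extremal graph is K_{264, 265}, which has 264·265 = 69960 edges.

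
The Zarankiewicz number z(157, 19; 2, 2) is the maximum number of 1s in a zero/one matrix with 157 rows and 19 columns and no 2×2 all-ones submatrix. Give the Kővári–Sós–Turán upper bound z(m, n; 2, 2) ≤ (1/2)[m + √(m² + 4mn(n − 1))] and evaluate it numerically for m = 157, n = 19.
z(157, 19; 2, 2) ≤ (1/2)[157 + √(157² + 4·157·19·18)] = (1/2)[157 + √239425] = 323.1554

Kővári–Sós–Turán: let r_1, ..., r_157 be the row sums and z = Σ r_i the total number of 1s. Each pair of columns can share at most one row with both entries 1 (else a 2×2 all-ones block appears), so Σ_i C(r_i, 2) ≤ C(19, 2) = 171. By convexity Σ_i C(r_i, 2) ≥ 157·C(z/157, 2) = z(z − 157)/(2·157), giving z² − 157z − 157·19·18 ≤ 0 and hence z ≤ (1/2)[157 + √(24649 + 4·53694)] = (1/2)[157 + √239425] ≈ (1/2)(157 + 489.3107) = 323.1554.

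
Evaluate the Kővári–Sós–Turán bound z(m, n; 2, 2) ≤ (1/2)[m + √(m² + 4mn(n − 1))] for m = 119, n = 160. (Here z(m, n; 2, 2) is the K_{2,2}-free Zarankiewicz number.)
z(119, 160; 2, 2) ≤ (1/2)[119 + √(119² + 4·119·160·159)] = (1/2)[119 + √12123601] = 1800.4481

Kővári–Sós–Turán: let r_1, ..., r_119 be the row sums and z = Σ r_i the total number of 1s. Each pair of columns can share at most one row with both entries 1 (else a 2×2 all-ones block appears), so Σ_i C(r_i, 2) ≤ C(160, 2) = 12720. By convexity Σ_i C(r_i, 2) ≥ 119·C(z/119, 2) = z(z − 119)/(2·119), giving z² − 119z − 119·160·159 ≤ 0 and hence z ≤ (1/2)[119 + √(14161 + 4·3027360)] = (1/2)[119 + √12123601] ≈ (1/2)(119 + 3481.8962) = 1800.4481.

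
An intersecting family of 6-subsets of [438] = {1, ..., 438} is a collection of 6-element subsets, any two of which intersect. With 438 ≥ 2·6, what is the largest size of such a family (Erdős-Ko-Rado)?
max |F| = C(437, 5) = 129793685077

Erdős-Ko-Rado (1961): when n ≥ 2k, max |F| = C(n−1, k−1). The bound is attained by the star {A : i ∈ A} for any fixed i ∈ [n]. Here C(438−1, 6−1) = C(437, 5) = 129793685077.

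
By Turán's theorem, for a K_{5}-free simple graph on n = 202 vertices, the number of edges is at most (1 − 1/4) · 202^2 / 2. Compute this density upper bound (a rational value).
Turán density bound = (3/4) · 202^2/2 = 30603/2 ≈ 15301.5

Turán's theorem: ex(n, K_{r+1}) is achieved by the complete r-partite Turán graph T(n, r) with parts as balanced as possible, and is at most (1 − 1/r) · n^2/2. For r = 4, n = 202: the density bound is (3/4) · 40804/2 = 30603/2 ≈ 15301.5. The integer-valued extremum is e(T(202, 4)) = 15301, which is strictly less than the density bound 30603/2 since 4 ∤ 202 (the parts of T(202, 4) cannot all be equal).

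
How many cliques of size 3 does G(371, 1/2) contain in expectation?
E[# K_3] = C(371, 3) · (1/2)^C(3, 2) = 8442105 / 2^3 = 1055263.125

For each 3-subset S of vertices (there are C(371, 3) = 8442105 such S), let X_S = 1 if S induces a K_3 (all C(3, 2) = 3 edges present). Then P(X_S = 1) = (1/2)^3 = 1/8. By linearity of expectation, E[# K_3] = C(371, 3) · (1/2)^3 = 8442105 / 8 = 1055263.125.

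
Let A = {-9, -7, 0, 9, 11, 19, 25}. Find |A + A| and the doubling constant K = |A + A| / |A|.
K = |A + A| / |A| = 25/7

Enumerate A + A = {a + b : a, b ∈ A}. With |A| = 7, there are |A|^2 = 49 ordered sum pairs; collecting distinct values, A + A = {-18, -16, -14, -9, -7, 0, 2, 4, 9, 10, 11, 12, 16, 18, 19, 20, 22, 25, 28, 30, 34, 36, 38, 44, 50}, so |A + A| = 25. Thus K = 25/7. For comparison, the minimum possible |A + A| over all 7-element sets is 2·7 − 1 = 13 (so min K = 13/7), attained only by arithmetic progressions.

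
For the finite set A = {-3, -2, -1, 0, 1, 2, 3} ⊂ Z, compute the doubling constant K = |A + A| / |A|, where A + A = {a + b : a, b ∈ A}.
K = |A + A| / |A| = 13/7

Enumerate A + A = {a + b : a, b ∈ A}. With |A| = 7, there are |A|^2 = 49 ordered sum pairs; collecting distinct values, A + A = {-6, -5, -4, -3, -2, -1, 0, 1, 2, 3, 4, 5, 6}, so |A + A| = 13. Thus K = 13/7. Here |A + A| = 2|A| − 1 = 13, the minimum possible — so K = 13/7 is minimal, which holds iff A is an arithmetic progression.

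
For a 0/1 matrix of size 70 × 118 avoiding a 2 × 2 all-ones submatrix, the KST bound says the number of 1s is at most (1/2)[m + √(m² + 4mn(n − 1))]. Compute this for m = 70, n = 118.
z(70, 118; 2, 2) ≤ (1/2)[70 + √(70² + 4·70·118·117)] = (1/2)[70 + √3870580] = 1018.6895

Kővári–Sós–Turán: let r_1, ..., r_70 be the row sums and z = Σ r_i the total number of 1s. Each pair of columns can share at most one row with both entries 1 (else a 2×2 all-ones block appears), so Σ_i C(r_i, 2) ≤ C(118, 2) = 6903. By convexity Σ_i C(r_i, 2) ≥ 70·C(z/70, 2) = z(z − 70)/(2·70), giving z² − 70z − 70·118·117 ≤ 0 and hence z ≤ (1/2)[70 + √(4900 + 4·966420)] = (1/2)[70 + √3870580] ≈ (1/2)(70 + 1967.379) = 1018.6895.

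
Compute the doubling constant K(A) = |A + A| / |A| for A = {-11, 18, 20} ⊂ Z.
K = |A + A| / |A| = 6/3 = 2

Enumerate A + A = {a + b : a, b ∈ A}. With |A| = 3, there are |A|^2 = 9 ordered sum pairs; collecting distinct values, A + A = {-22, 7, 9, 36, 38, 40}, so |A + A| = 6. Thus K = 6/3 = 2. For comparison, the minimum possible |A + A| over all 3-element sets is 2·3 − 1 = 5 (so min K = 5/3), attained only by arithmetic progressions.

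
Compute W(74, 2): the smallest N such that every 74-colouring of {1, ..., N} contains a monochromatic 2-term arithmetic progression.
W(74, 2) = 74 + 1 = 75

A 2-term AP is any pair of integers, so a monochromatic 2-AP exists iff some colour is used at least twice. With 74 colours, the colouring i ↦ i on {1, ..., 74} uses each colour once, avoiding any monochromatic pair, so W(74, 2) > 74. For {1, ..., 75}, pigeonhole forces two integers of the same colour, which form a monochromatic 2-AP. Hence W(74, 2) = 75.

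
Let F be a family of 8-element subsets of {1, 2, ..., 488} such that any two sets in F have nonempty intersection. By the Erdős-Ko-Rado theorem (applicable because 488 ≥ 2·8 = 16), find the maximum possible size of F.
max |F| = C(487, 7) = 1234414571441337

The Erdős-Ko-Rado theorem states: for n ≥ 2k, an intersecting family of k-subsets of an n-element set has size at most C(n − 1, k − 1), with equality for 'star' families {A ⊆ [n] : |A| = k, i ∈ A} (fix an element i). For n = 488, k = 8: C(487, 7) = 1234414571441337.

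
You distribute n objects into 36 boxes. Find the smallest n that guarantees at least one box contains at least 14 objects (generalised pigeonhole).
n = (14 − 1)·36 + 1 = 469

By the generalised pigeonhole principle, to guarantee some box contains ≥ r objects we need more than (r − 1) · k objects total. Threshold: n = (r − 1) · k + 1. With r = 14 and k = 36: n = 13 · 36 + 1 = 468 + 1 = 469. For n = 468 = 13 · 36, we can put exactly 13 objects in every box, avoiding 14 in any single one — so 469 is tight.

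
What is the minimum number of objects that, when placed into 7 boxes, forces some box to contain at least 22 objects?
n = (22 − 1)·7 + 1 = 148

By the generalised pigeonhole principle, to guarantee some box contains ≥ r objects we need more than (r − 1) · k objects total. Threshold: n = (r − 1) · k + 1. With r = 22 and k = 7: n = 21 · 7 + 1 = 147 + 1 = 148. For n = 147 = 21 · 7, we can put exactly 21 objects in every box, avoiding 22 in any single one — so 148 is tight.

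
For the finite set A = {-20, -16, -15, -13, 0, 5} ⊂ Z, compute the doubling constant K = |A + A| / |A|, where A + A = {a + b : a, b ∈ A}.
K = |A + A| / |A| = 20/6 = 10/3

Enumerate A + A = {a + b : a, b ∈ A}. With |A| = 6, there are |A|^2 = 36 ordered sum pairs; collecting distinct values, A + A = {-40, -36, -35, -33, -32, -31, -30, -29, -28, -26, -20, -16, -15, -13, -11, -10, -8, 0, 5, 10}, so |A + A| = 20. Thus K = 20/6 = 10/3. For comparison, the minimum possible |A + A| over all 6-element sets is 2·6 − 1 = 11 (so min K = 11/6), attained only by arithmetic progressions.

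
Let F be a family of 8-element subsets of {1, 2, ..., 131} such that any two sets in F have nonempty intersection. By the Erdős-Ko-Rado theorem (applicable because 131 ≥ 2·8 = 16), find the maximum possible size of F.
max |F| = C(130, 7) = 105637584000

The Erdős-Ko-Rado theorem states: for n ≥ 2k, an intersecting family of k-subsets of an n-element set has size at most C(n − 1, k − 1), with equality for 'star' families {A ⊆ [n] : |A| = k, i ∈ A} (fix an element i). For n = 131, k = 8: C(130, 7) = 105637584000.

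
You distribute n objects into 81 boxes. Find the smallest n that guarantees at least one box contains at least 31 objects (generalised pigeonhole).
n = (31 − 1)·81 + 1 = 2431

By the generalised pigeonhole principle, to guarantee some box contains ≥ r objects we need more than (r − 1) · k objects total. Threshold: n = (r − 1) · k + 1. With r = 31 and k = 81: n = 30 · 81 + 1 = 2430 + 1 = 2431. For n = 2430 = 30 · 81, we can put exactly 30 objects in every box, avoiding 31 in any single one — so 2431 is tight.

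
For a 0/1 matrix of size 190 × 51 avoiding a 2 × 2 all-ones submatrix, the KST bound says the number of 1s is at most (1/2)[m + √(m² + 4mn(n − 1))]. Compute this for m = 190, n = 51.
z(190, 51; 2, 2) ≤ (1/2)[190 + √(190² + 4·190·51·50)] = (1/2)[190 + √1974100] = 797.5133

Kővári–Sós–Turán: let r_1, ..., r_190 be the row sums and z = Σ r_i the total number of 1s. Each pair of columns can share at most one row with both entries 1 (else a 2×2 all-ones block appears), so Σ_i C(r_i, 2) ≤ C(51, 2) = 1275. By convexity Σ_i C(r_i, 2) ≥ 190·C(z/190, 2) = z(z − 190)/(2·190), giving z² − 190z − 190·51·50 ≤ 0 and hence z ≤ (1/2)[190 + √(36100 + 4·484500)] = (1/2)[190 + √1974100] ≈ (1/2)(190 + 1405.0267) = 797.5133.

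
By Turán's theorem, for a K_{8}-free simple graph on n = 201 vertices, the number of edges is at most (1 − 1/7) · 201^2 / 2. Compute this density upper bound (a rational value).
Turán density bound = (6/7) · 201^2/2 = 121203/7 ≈ 17314.7143

Turán's theorem: ex(n, K_{r+1}) is achieved by the complete r-partite Turán graph T(n, r) with parts as balanced as possible, and is at most (1 − 1/r) · n^2/2. For r = 7, n = 201: the density bound is (6/7) · 40401/2 = 121203/7 ≈ 17314.7143. The integer-valued extremum is e(T(201, 7)) = 17314, which is strictly less than the density bound 121203/7 since 7 ∤ 201 (the parts of T(201, 7) cannot all be equal).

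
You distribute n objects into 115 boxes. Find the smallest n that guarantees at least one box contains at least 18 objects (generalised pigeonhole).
n = (18 − 1)·115 + 1 = 1956

By the generalised pigeonhole principle, to guarantee some box contains ≥ r objects we need more than (r − 1) · k objects total. Threshold: n = (r − 1) · k + 1. With r = 18 and k = 115: n = 17 · 115 + 1 = 1955 + 1 = 1956. For n = 1955 = 17 · 115, we can put exactly 17 objects in every box, avoiding 18 in any single one — so 1956 is tight.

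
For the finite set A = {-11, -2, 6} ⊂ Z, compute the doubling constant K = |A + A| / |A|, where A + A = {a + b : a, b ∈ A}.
K = |A + A| / |A| = 6/3 = 2

Enumerate A + A = {a + b : a, b ∈ A}. With |A| = 3, there are |A|^2 = 9 ordered sum pairs; collecting distinct values, A + A = {-22, -13, -5, -4, 4, 12}, so |A + A| = 6. Thus K = 6/3 = 2. For comparison, the minimum possible |A + A| over all 3-element sets is 2·3 − 1 = 5 (so min K = 5/3), attained only by arithmetic progressions.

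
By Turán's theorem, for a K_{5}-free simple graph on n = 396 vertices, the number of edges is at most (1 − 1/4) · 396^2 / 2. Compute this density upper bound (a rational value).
Turán density bound = (3/4) · 396^2/2 = 58806

Turán's theorem: ex(n, K_{r+1}) is achieved by the complete r-partite Turán graph T(n, r) with parts as balanced as possible, and is at most (1 − 1/r) · n^2/2. For r = 4, n = 396: the density bound is (3/4) · 156816/2 = 58806. Since 4 ∣ 396, the Turán graph T(396, 4) has parts of equal size 99, and its edge count e(T(396, 4)) = 58806 attains the density bound exactly.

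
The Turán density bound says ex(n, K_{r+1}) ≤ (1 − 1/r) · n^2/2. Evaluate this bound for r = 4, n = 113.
Turán density bound = (3/4) · 113^2/2 = 38307/8 ≈ 4788.375

Turán's theorem: ex(n, K_{r+1}) is achieved by the complete r-partite Turán graph T(n, r) with parts as balanced as possible, and is at most (1 − 1/r) · n^2/2. For r = 4, n = 113: the density bound is (3/4) · 12769/2 = 38307/8 ≈ 4788.375. The integer-valued extremum is e(T(113, 4)) = 4788, which is strictly less than the density bound 38307/8 since 4 ∤ 113 (the parts of T(113, 4) cannot all be equal).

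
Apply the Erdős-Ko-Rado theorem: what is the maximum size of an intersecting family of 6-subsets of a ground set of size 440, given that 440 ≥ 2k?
max |F| = C(439, 5) = 132805043337

The Erdős-Ko-Rado theorem states: for n ≥ 2k, an intersecting family of k-subsets of an n-element set has size at most C(n − 1, k − 1), with equality for 'star' families {A ⊆ [n] : |A| = k, i ∈ A} (fix an element i). For n = 440, k = 6: C(439, 5) = 132805043337.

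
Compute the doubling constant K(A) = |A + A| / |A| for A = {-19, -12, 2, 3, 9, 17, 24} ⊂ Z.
K = |A + A| / |A| = 23/7

Enumerate A + A = {a + b : a, b ∈ A}. With |A| = 7, there are |A|^2 = 49 ordered sum pairs; collecting distinct values, A + A = {-38, -31, -24, -17, -16, -10, -9, -3, -2, 4, 5, 6, 11, 12, 18, 19, 20, 26, 27, 33, 34, 41, 48}, so |A + A| = 23. Thus K = 23/7. For comparison, the minimum possible |A + A| over all 7-element sets is 2·7 − 1 = 13 (so min K = 13/7), attained only by arithmetic progressions.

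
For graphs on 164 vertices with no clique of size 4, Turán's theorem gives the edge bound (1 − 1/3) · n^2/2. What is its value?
Turán density bound = (2/3) · 164^2/2 = 26896/3 ≈ 8965.3333

Turán's theorem: ex(n, K_{r+1}) is achieved by the complete r-partite Turán graph T(n, r) with parts as balanced as possible, and is at most (1 − 1/r) · n^2/2. For r = 3, n = 164: the density bound is (2/3) · 26896/2 = 26896/3 ≈ 8965.3333. The integer-valued extremum is e(T(164, 3)) = 8965, which is strictly less than the density bound 26896/3 since 3 ∤ 164 (the parts of T(164, 3) cannot all be equal).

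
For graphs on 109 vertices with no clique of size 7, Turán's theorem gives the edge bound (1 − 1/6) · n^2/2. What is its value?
Turán density bound = (5/6) · 109^2/2 = 59405/12 ≈ 4950.4167

Turán's theorem: ex(n, K_{r+1}) is achieved by the complete r-partite Turán graph T(n, r) with parts as balanced as possible, and is at most (1 − 1/r) · n^2/2. For r = 6, n = 109: the density bound is (5/6) · 11881/2 = 59405/12 ≈ 4950.4167. The integer-valued extremum is e(T(109, 6)) = 4950, which is strictly less than the density bound 59405/12 since 6 ∤ 109 (the parts of T(109, 6) cannot all be equal).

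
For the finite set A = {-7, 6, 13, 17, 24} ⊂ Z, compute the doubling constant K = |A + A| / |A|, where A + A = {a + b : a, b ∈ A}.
K = |A + A| / |A| = 14/5

Enumerate A + A = {a + b : a, b ∈ A}. With |A| = 5, there are |A|^2 = 25 ordered sum pairs; collecting distinct values, A + A = {-14, -1, 6, 10, 12, 17, 19, 23, 26, 30, 34, 37, 41, 48}, so |A + A| = 14. Thus K = 14/5. For comparison, the minimum possible |A + A| over all 5-element sets is 2·5 − 1 = 9 (so min K = 9/5), attained only by arithmetic progressions.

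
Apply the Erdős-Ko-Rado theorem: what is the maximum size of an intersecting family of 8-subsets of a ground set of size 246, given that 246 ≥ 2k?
max |F| = C(245, 7) = 9642134806920

The Erdős-Ko-Rado theorem states: for n ≥ 2k, an intersecting family of k-subsets of an n-element set has size at most C(n − 1, k − 1), with equality for 'star' families {A ⊆ [n] : |A| = k, i ∈ A} (fix an element i). For n = 246, k = 8: C(245, 7) = 9642134806920.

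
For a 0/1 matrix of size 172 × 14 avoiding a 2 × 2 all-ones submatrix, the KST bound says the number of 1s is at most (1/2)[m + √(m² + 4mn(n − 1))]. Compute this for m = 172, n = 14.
z(172, 14; 2, 2) ≤ (1/2)[172 + √(172² + 4·172·14·13)] = (1/2)[172 + √154800] = 282.7232

Kővári–Sós–Turán: let r_1, ..., r_172 be the row sums and z = Σ r_i the total number of 1s. Each pair of columns can share at most one row with both entries 1 (else a 2×2 all-ones block appears), so Σ_i C(r_i, 2) ≤ C(14, 2) = 91. By convexity Σ_i C(r_i, 2) ≥ 172·C(z/172, 2) = z(z − 172)/(2·172), giving z² − 172z − 172·14·13 ≤ 0 and hence z ≤ (1/2)[172 + √(29584 + 4·31304)] = (1/2)[172 + √154800] ≈ (1/2)(172 + 393.4463) = 282.7232.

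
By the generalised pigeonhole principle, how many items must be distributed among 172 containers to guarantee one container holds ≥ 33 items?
n = (33 − 1)·172 + 1 = 5505

By the generalised pigeonhole principle, to guarantee some box contains ≥ r objects we need more than (r − 1) · k objects total. Threshold: n = (r − 1) · k + 1. With r = 33 and k = 172: n = 32 · 172 + 1 = 5504 + 1 = 5505. For n = 5504 = 32 · 172, we can put exactly 32 objects in every box, avoiding 33 in any single one — so 5505 is tight.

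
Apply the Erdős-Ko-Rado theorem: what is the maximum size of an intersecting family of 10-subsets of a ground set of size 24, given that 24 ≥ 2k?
max |F| = C(23, 9) = 817190

Erdős-Ko-Rado (1961): when n ≥ 2k, max |F| = C(n−1, k−1). The bound is attained by the star {A : i ∈ A} for any fixed i ∈ [n]. Here C(24−1, 10−1) = C(23, 9) = 817190.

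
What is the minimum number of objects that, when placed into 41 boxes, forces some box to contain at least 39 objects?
n = (39 − 1)·41 + 1 = 1559

By the generalised pigeonhole principle, to guarantee some box contains ≥ r objects we need more than (r − 1) · k objects total. Threshold: n = (r − 1) · k + 1. With r = 39 and k = 41: n = 38 · 41 + 1 = 1558 + 1 = 1559. For n = 1558 = 38 · 41, we can put exactly 38 objects in every box, avoiding 39 in any single one — so 1559 is tight.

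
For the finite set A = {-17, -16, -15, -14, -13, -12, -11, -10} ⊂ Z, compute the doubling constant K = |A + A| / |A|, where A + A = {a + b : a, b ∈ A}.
K = |A + A| / |A| = 15/8

Enumerate A + A = {a + b : a, b ∈ A}. With |A| = 8, there are |A|^2 = 64 ordered sum pairs; collecting distinct values, A + A = {-34, -33, -32, -31, -30, -29, -28, -27, -26, -25, -24, -23, -22, -21, -20}, so |A + A| = 15. Thus K = 15/8. Here |A + A| = 2|A| − 1 = 15, the minimum possible — so K = 15/8 is minimal, which holds iff A is an arithmetic progression.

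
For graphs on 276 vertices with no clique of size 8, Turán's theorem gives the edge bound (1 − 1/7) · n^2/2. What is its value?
Turán density bound = (6/7) · 276^2/2 = 228528/7 ≈ 32646.8571

Turán's theorem: ex(n, K_{r+1}) is achieved by the complete r-partite Turán graph T(n, r) with parts as balanced as possible, and is at most (1 − 1/r) · n^2/2. For r = 7, n = 276: the density bound is (6/7) · 76176/2 = 228528/7 ≈ 32646.8571. The integer-valued extremum is e(T(276, 7)) = 32646, which is strictly less than the density bound 228528/7 since 7 ∤ 276 (the parts of T(276, 7) cannot all be equal).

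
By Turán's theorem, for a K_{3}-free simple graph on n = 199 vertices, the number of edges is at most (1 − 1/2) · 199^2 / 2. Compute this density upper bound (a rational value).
Turán density bound = (1/2) · 199^2/2 = 39601/4 ≈ 9900.25

Turán's theorem: ex(n, K_{r+1}) is achieved by the complete r-partite Turán graph T(n, r) with parts as balanced as possible, and is at most (1 − 1/r) · n^2/2. For r = 2, n = 199: the density bound is (1/2) · 39601/2 = 39601/4 ≈ 9900.25. The integer-valued extremum is e(T(199, 2)) = 9900, which is strictly less than the density bound 39601/4 since 2 ∤ 199 (the parts of T(199, 2) cannot all be equal).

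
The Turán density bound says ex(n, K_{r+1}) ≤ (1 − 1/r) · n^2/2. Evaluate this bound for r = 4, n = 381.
Turán density bound = (3/4) · 381^2/2 = 435483/8 ≈ 54435.375

Turán's theorem: ex(n, K_{r+1}) is achieved by the complete r-partite Turán graph T(n, r) with parts as balanced as possible, and is at most (1 − 1/r) · n^2/2. For r = 4, n = 381: the density bound is (3/4) · 145161/2 = 435483/8 ≈ 54435.375. The integer-valued extremum is e(T(381, 4)) = 54435, which is strictly less than the density bound 435483/8 since 4 ∤ 381 (the parts of T(381, 4) cannot all be equal).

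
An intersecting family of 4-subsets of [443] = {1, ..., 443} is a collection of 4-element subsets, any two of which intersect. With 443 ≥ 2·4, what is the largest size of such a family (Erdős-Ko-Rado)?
max |F| = C(442, 3) = 14294280

The Erdős-Ko-Rado theorem states: for n ≥ 2k, an intersecting family of k-subsets of an n-element set has size at most C(n − 1, k − 1), with equality for 'star' families {A ⊆ [n] : |A| = k, i ∈ A} (fix an element i). For n = 443, k = 4: C(442, 3) = 14294280.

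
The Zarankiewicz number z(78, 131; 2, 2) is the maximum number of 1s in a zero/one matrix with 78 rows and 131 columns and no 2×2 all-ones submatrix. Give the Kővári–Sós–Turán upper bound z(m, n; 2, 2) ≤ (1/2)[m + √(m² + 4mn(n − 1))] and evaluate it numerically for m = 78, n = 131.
z(78, 131; 2, 2) ≤ (1/2)[78 + √(78² + 4·78·131·130)] = (1/2)[78 + √5319444] = 1192.196

Kővári–Sós–Turán: let r_1, ..., r_78 be the row sums and z = Σ r_i the total number of 1s. Each pair of columns can share at most one row with both entries 1 (else a 2×2 all-ones block appears), so Σ_i C(r_i, 2) ≤ C(131, 2) = 8515. By convexity Σ_i C(r_i, 2) ≥ 78·C(z/78, 2) = z(z − 78)/(2·78), giving z² − 78z − 78·131·130 ≤ 0 and hence z ≤ (1/2)[78 + √(6084 + 4·1328340)] = (1/2)[78 + √5319444] ≈ (1/2)(78 + 2306.392) = 1192.196.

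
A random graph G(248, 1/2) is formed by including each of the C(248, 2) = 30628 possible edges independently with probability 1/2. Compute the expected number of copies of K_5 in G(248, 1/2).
E[# K_5] = C(248, 5) · (1/2)^C(5, 2) = 7506861544 / 2^10 = 938357693/128 = 7330919.4765625

For each 5-subset S of vertices (there are C(248, 5) = 7506861544 such S), let X_S = 1 if S induces a K_5 (all C(5, 2) = 10 edges present). Then P(X_S = 1) = (1/2)^10 = 1/1024. By linearity of expectation, E[# K_5] = C(248, 5) · (1/2)^10 = 7506861544 / 1024 = 938357693/128 = 7330919.4765625.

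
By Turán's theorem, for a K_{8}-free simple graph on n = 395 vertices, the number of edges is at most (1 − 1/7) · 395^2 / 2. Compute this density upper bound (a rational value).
Turán density bound = (6/7) · 395^2/2 = 468075/7 ≈ 66867.8571

Turán's theorem: ex(n, K_{r+1}) is achieved by the complete r-partite Turán graph T(n, r) with parts as balanced as possible, and is at most (1 − 1/r) · n^2/2. For r = 7, n = 395: the density bound is (6/7) · 156025/2 = 468075/7 ≈ 66867.8571. The integer-valued extremum is e(T(395, 7)) = 66867, which is strictly less than the density bound 468075/7 since 7 ∤ 395 (the parts of T(395, 7) cannot all be equal).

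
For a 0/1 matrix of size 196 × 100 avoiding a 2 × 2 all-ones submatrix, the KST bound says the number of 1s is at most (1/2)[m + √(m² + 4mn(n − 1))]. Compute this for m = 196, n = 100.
z(196, 100; 2, 2) ≤ (1/2)[196 + √(196² + 4·196·100·99)] = (1/2)[196 + √7800016] = 1494.4254

Kővári–Sós–Turán: let r_1, ..., r_196 be the row sums and z = Σ r_i the total number of 1s. Each pair of columns can share at most one row with both entries 1 (else a 2×2 all-ones block appears), so Σ_i C(r_i, 2) ≤ C(100, 2) = 4950. By convexity Σ_i C(r_i, 2) ≥ 196·C(z/196, 2) = z(z − 196)/(2·196), giving z² − 196z − 196·100·99 ≤ 0 and hence z ≤ (1/2)[196 + √(38416 + 4·1940400)] = (1/2)[196 + √7800016] ≈ (1/2)(196 + 2792.8509) = 1494.4254.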